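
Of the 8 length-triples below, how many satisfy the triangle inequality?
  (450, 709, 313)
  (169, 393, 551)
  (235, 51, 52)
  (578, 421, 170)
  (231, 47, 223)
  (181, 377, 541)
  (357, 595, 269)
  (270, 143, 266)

7

(313,450,709): 313+450 > 709 → valid
(169,393,551): 169+393 > 551 → valid
(51,52,235): 51+52 ≤ 235 → not valid
(170,421,578): 170+421 > 578 → valid
(47,223,231): 47+223 > 231 → valid
(181,377,541): 181+377 > 541 → valid
(269,357,595): 269+357 > 595 → valid
(143,266,270): 143+266 > 270 → valid
7 of the 8 triples form a triangle.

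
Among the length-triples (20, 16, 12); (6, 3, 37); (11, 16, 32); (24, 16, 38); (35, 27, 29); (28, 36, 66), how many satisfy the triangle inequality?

3

(12,16,20): 12+16 > 20 → valid
(3,6,37): 3+6 ≤ 37 → not valid
(11,16,32): 11+16 ≤ 32 → not valid
(16,24,38): 16+24 > 38 → valid
(27,29,35): 27+29 > 35 → valid
(28,36,66): 28+36 ≤ 66 → not valid
3 of the 6 triples form a triangle.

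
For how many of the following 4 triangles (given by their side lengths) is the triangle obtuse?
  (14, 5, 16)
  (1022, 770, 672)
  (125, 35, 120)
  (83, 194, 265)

2

(14,5,16): 5²+14² = 221 < 256 = 16² → obtuse
(1022,770,672): 672²+770² = 1044484 = 1022² → right
(125,35,120): 35²+120² = 15625 = 125² → right
(83,194,265): 83²+194² = 44525 < 70225 = 265² → obtuse
2 of the 4 are obtuse.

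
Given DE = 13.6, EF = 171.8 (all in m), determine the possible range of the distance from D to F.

158.2 ≤ DF ≤ 185.4 m

By the triangle inequality, |13.6 − 171.8| ≤ DF ≤ 13.6 + 171.8.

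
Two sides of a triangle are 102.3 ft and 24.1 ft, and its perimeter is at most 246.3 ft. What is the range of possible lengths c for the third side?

Triangle inequality alone gives 78.2 < c < 126.4.
The perimeter condition gives c ≤ 246.3 − 102.3 − 24.1 = 119.9.
Intersecting the two: 78.2 < c ≤ 119.9.

78.2 < c ≤ 119.9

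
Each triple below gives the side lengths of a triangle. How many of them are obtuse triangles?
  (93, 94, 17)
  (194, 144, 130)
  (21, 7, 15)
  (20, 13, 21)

(93,94,17): 17²+93² = 8938 > 8836 = 94² → acute
(194,144,130): 130²+144² = 37636 = 194² → right
(21,7,15): 7²+15² = 274 < 441 = 21² → obtuse
(20,13,21): 13²+20² = 569 > 441 = 21² → acute
1 of the 4 is obtuse.

1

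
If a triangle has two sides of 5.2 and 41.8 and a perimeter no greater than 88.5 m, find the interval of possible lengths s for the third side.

Triangle inequality alone gives 36.6 < s < 47.0.
The perimeter condition gives s ≤ 88.5 − 5.2 − 41.8 = 41.5.
Intersecting the two: 36.6 < s ≤ 41.5.

36.6 < s ≤ 41.5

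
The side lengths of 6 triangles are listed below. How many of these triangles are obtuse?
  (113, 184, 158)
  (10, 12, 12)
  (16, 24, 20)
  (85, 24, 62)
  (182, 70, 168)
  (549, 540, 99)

1

(113,184,158): 113²+158² = 37733 > 33856 = 184² → acute
(10,12,12): 10²+12² = 244 > 144 = 12² → acute
(16,24,20): 16²+20² = 656 > 576 = 24² → acute
(85,24,62): 24²+62² = 4420 < 7225 = 85² → obtuse
(182,70,168): 70²+168² = 33124 = 182² → right
(549,540,99): 99²+540² = 301401 = 549² → right
1 of the 6 is obtuse.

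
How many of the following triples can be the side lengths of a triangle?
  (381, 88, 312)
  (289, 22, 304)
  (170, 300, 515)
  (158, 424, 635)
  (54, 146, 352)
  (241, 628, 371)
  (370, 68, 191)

(88,312,381): 88+312 > 381 → valid
(22,289,304): 22+289 > 304 → valid
(170,300,515): 170+300 ≤ 515 → not valid
(158,424,635): 158+424 ≤ 635 → not valid
(54,146,352): 54+146 ≤ 352 → not valid
(241,371,628): 241+371 ≤ 628 → not valid
(68,191,370): 68+191 ≤ 370 → not valid
2 of the 7 triples form a triangle.

2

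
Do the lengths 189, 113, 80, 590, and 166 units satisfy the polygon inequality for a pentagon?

No

For a pentagon, each side must be shorter than the sum of the others.
Here the longest side is 590, but the remaining 4 sides sum to only 548.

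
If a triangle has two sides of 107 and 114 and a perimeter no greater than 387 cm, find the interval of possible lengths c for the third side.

7 < c ≤ 166

Triangle inequality alone gives 7 < c < 221.
The perimeter condition gives c ≤ 387 − 107 − 114 = 166.
Intersecting the two: 7 < c ≤ 166.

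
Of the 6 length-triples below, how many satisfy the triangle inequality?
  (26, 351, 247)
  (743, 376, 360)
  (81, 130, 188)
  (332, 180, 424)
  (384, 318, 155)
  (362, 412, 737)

(26,247,351): 26+247 ≤ 351 → not valid
(360,376,743): 360+376 ≤ 743 → not valid
(81,130,188): 81+130 > 188 → valid
(180,332,424): 180+332 > 424 → valid
(155,318,384): 155+318 > 384 → valid
(362,412,737): 362+412 > 737 → valid
4 of the 6 triples form a triangle.

4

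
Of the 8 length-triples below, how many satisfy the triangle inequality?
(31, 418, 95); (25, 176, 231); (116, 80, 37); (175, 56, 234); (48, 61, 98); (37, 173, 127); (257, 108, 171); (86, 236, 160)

(31,95,418): 31+95 ≤ 418 → not valid
(25,176,231): 25+176 ≤ 231 → not valid
(37,80,116): 37+80 > 116 → valid
(56,175,234): 56+175 ≤ 234 → not valid
(48,61,98): 48+61 > 98 → valid
(37,127,173): 37+127 ≤ 173 → not valid
(108,171,257): 108+171 > 257 → valid
(86,160,236): 86+160 > 236 → valid
4 of the 8 triples form a triangle.

4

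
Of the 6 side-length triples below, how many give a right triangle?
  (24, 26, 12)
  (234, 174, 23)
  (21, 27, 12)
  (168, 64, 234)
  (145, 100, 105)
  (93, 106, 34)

1

(24,26,12): 12²+24² = 720 > 676 = 26² → acute
(234,174,23): 23+174 ≤ 234, not a triangle
(21,27,12): 12²+21² = 585 < 729 = 27² → obtuse
(168,64,234): 64+168 ≤ 234, not a triangle
(145,100,105): 100²+105² = 21025 = 145² → right
(93,106,34): 34²+93² = 9805 < 11236 = 106² → obtuse
1 of the 6 is right.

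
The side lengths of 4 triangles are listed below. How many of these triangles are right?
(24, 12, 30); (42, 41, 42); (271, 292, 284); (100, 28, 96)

1

(24,12,30): 12²+24² = 720 < 900 = 30² → obtuse
(42,41,42): 41²+42² = 3445 > 1764 = 42² → acute
(271,292,284): 271²+284² = 154097 > 85264 = 292² → acute
(100,28,96): 28²+96² = 10000 = 100² → right
1 of the 4 is right.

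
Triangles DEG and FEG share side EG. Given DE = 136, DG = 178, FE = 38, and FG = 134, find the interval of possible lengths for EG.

96 < EG < 172

From triangle DEG: |136 − 178| < EG < 136 + 178, i.e. 42 < EG < 314.
From triangle FEG: 96 < EG < 172.
Both must hold, so EG lies in the intersection.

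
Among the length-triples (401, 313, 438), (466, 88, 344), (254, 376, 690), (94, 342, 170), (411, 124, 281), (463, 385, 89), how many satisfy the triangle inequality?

2

(313,401,438): 313+401 > 438 → valid
(88,344,466): 88+344 ≤ 466 → not valid
(254,376,690): 254+376 ≤ 690 → not valid
(94,170,342): 94+170 ≤ 342 → not valid
(124,281,411): 124+281 ≤ 411 → not valid
(89,385,463): 89+385 > 463 → valid
2 of the 6 triples form a triangle.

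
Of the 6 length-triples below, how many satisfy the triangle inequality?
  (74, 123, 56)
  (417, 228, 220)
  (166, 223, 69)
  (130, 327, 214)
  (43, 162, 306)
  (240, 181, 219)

(56,74,123): 56+74 > 123 → valid
(220,228,417): 220+228 > 417 → valid
(69,166,223): 69+166 > 223 → valid
(130,214,327): 130+214 > 327 → valid
(43,162,306): 43+162 ≤ 306 → not valid
(181,219,240): 181+219 > 240 → valid
5 of the 6 triples form a triangle.

5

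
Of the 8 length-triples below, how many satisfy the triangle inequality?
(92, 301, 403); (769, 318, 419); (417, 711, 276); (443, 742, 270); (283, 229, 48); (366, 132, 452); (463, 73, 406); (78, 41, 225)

2

(92,301,403): 92+301 ≤ 403 → not valid
(318,419,769): 318+419 ≤ 769 → not valid
(276,417,711): 276+417 ≤ 711 → not valid
(270,443,742): 270+443 ≤ 742 → not valid
(48,229,283): 48+229 ≤ 283 → not valid
(132,366,452): 132+366 > 452 → valid
(73,406,463): 73+406 > 463 → valid
(41,78,225): 41+78 ≤ 225 → not valid
2 of the 8 triples form a triangle.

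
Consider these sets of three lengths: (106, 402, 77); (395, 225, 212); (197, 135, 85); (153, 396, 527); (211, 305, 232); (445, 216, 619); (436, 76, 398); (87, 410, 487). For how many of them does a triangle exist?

(77,106,402): 77+106 ≤ 402 → not valid
(212,225,395): 212+225 > 395 → valid
(85,135,197): 85+135 > 197 → valid
(153,396,527): 153+396 > 527 → valid
(211,232,305): 211+232 > 305 → valid
(216,445,619): 216+445 > 619 → valid
(76,398,436): 76+398 > 436 → valid
(87,410,487): 87+410 > 487 → valid
7 of the 8 triples form a triangle.

7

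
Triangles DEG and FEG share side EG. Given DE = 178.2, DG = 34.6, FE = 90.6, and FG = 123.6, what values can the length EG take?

From triangle DEG: |178.2 − 34.6| < EG < 178.2 + 34.6, i.e. 143.6 < EG < 212.8.
From triangle FEG: 33.0 < EG < 214.2.
Both must hold, so EG lies in the intersection.

143.6 < EG < 212.8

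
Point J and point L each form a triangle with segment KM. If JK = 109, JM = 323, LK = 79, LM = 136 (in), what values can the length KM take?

214 < KM < 215

From triangle JKM: |109 − 323| < KM < 109 + 323, i.e. 214 < KM < 432.
From triangle LKM: 57 < KM < 215.
Both must hold, so KM lies in the intersection.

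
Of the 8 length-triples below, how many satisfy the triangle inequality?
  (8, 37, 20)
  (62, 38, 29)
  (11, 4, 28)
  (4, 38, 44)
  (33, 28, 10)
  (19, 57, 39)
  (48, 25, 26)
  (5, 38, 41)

(8,20,37): 8+20 ≤ 37 → not valid
(29,38,62): 29+38 > 62 → valid
(4,11,28): 4+11 ≤ 28 → not valid
(4,38,44): 4+38 ≤ 44 → not valid
(10,28,33): 10+28 > 33 → valid
(19,39,57): 19+39 > 57 → valid
(25,26,48): 25+26 > 48 → valid
(5,38,41): 5+38 > 41 → valid
5 of the 8 triples form a triangle.

5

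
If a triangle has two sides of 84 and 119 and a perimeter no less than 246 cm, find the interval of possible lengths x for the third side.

43 ≤ x < 203

Triangle inequality alone gives 35 < x < 203.
The perimeter condition gives x ≥ 246 − 84 − 119 = 43.
Intersecting the two: 43 ≤ x < 203.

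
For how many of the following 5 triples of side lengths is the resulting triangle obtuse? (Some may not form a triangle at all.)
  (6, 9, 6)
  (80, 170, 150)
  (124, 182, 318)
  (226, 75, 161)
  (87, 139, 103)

(6,9,6): 6²+6² = 72 < 81 = 9² → obtuse
(80,170,150): 80²+150² = 28900 = 170² → right
(124,182,318): 124+182 ≤ 318, not a triangle
(226,75,161): 75²+161² = 31546 < 51076 = 226² → obtuse
(87,139,103): 87²+103² = 18178 < 19321 = 139² → obtuse
3 of the 5 are obtuse.

3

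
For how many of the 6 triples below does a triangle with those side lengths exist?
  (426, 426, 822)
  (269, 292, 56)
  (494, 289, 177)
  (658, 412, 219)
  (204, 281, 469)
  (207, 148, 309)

(426,426,822): 426+426 > 822 → valid
(56,269,292): 56+269 > 292 → valid
(177,289,494): 177+289 ≤ 494 → not valid
(219,412,658): 219+412 ≤ 658 → not valid
(204,281,469): 204+281 > 469 → valid
(148,207,309): 148+207 > 309 → valid
4 of the 6 triples form a triangle.

4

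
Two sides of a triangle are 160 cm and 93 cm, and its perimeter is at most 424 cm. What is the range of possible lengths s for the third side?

Triangle inequality alone gives 67 < s < 253.
The perimeter condition gives s ≤ 424 − 160 − 93 = 171.
Intersecting the two: 67 < s ≤ 171.

67 < s ≤ 171 cm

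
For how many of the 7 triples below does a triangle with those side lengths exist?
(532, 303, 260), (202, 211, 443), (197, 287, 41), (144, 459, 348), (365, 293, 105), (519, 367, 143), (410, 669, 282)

4

(260,303,532): 260+303 > 532 → valid
(202,211,443): 202+211 ≤ 443 → not valid
(41,197,287): 41+197 ≤ 287 → not valid
(144,348,459): 144+348 > 459 → valid
(105,293,365): 105+293 > 365 → valid
(143,367,519): 143+367 ≤ 519 → not valid
(282,410,669): 282+410 > 669 → valid
4 of the 7 triples form a triangle.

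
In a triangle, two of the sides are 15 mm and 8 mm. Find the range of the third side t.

7 < t < 23

By the triangle inequality, t must be less than 15 + 8 = 23 and greater than |15 − 8| = 7.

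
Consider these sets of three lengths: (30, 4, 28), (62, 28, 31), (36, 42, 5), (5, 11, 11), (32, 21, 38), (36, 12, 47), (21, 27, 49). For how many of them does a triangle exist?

(4,28,30): 4+28 > 30 → valid
(28,31,62): 28+31 ≤ 62 → not valid
(5,36,42): 5+36 ≤ 42 → not valid
(5,11,11): 5+11 > 11 → valid
(21,32,38): 21+32 > 38 → valid
(12,36,47): 12+36 > 47 → valid
(21,27,49): 21+27 ≤ 49 → not valid
4 of the 7 triples form a triangle.

4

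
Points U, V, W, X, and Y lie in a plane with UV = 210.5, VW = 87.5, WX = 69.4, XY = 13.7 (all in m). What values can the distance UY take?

39.9 ≤ UY ≤ 381.1 m

The maximum is all hops collinear in one direction: 210.5 + 87.5 + 69.4 + 13.7 = 381.1.
The longest hop is 210.5; the others sum to 170.6. Folding the others back against it leaves at least 210.5 − 170.6 = 39.9.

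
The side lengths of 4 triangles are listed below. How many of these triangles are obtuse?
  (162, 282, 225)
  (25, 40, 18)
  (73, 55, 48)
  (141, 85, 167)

3

(162,282,225): 162²+225² = 76869 < 79524 = 282² → obtuse
(25,40,18): 18²+25² = 949 < 1600 = 40² → obtuse
(73,55,48): 48²+55² = 5329 = 73² → right
(141,85,167): 85²+141² = 27106 < 27889 = 167² → obtuse
3 of the 4 are obtuse.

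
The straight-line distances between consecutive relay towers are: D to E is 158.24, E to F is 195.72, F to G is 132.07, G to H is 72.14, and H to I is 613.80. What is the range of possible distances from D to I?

55.63 ≤ DI ≤ 1171.97

The maximum is all hops collinear in one direction: 158.24 + 195.72 + 132.07 + 72.14 + 613.80 = 1171.97.
The longest hop is 613.80; the others sum to 558.17. Folding the others back against it leaves at least 613.80 − 558.17 = 55.63.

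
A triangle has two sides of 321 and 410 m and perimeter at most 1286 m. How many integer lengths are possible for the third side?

Triangle inequality: 89 < x < 731. Perimeter ≤ 1286 gives x ≤ 1286 − 321 − 410 = 555.
So 89 < x ≤ 555; integers 90 through 555: 466 values.

466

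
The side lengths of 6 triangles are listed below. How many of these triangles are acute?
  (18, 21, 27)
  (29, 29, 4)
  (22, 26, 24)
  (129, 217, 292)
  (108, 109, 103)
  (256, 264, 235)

5

(18,21,27): 18²+21² = 765 > 729 = 27² → acute
(29,29,4): 4²+29² = 857 > 841 = 29² → acute
(22,26,24): 22²+24² = 1060 > 676 = 26² → acute
(129,217,292): 129²+217² = 63730 < 85264 = 292² → obtuse
(108,109,103): 103²+108² = 22273 > 11881 = 109² → acute
(256,264,235): 235²+256² = 120761 > 69696 = 264² → acute
5 of the 6 are acute.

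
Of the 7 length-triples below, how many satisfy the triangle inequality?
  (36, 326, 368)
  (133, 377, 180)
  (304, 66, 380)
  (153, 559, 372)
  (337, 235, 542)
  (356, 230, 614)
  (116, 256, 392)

1

(36,326,368): 36+326 ≤ 368 → not valid
(133,180,377): 133+180 ≤ 377 → not valid
(66,304,380): 66+304 ≤ 380 → not valid
(153,372,559): 153+372 ≤ 559 → not valid
(235,337,542): 235+337 > 542 → valid
(230,356,614): 230+356 ≤ 614 → not valid
(116,256,392): 116+256 ≤ 392 → not valid
1 of the 7 triples forms a triangle.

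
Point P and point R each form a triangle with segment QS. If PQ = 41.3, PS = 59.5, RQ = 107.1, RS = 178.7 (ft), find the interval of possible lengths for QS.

71.6 < QS < 100.8

From triangle PQS: |41.3 − 59.5| < QS < 41.3 + 59.5, i.e. 18.2 < QS < 100.8.
From triangle RQS: 71.6 < QS < 285.8.
Both must hold, so QS lies in the intersection.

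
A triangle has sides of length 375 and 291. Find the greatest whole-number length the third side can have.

The third side must be strictly less than 375 + 291 = 666.
The largest integer below 666 is 665.

665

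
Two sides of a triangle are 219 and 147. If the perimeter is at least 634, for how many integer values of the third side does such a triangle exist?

98

Triangle inequality: 72 < x < 366. Perimeter ≥ 634 gives x ≥ 634 − 219 − 147 = 268.
So 268 ≤ x < 366; integers 268 through 365: 98 values.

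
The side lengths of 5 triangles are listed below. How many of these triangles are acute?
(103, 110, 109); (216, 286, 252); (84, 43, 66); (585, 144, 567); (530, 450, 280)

(103,110,109): 103²+109² = 22490 > 12100 = 110² → acute
(216,286,252): 216²+252² = 110160 > 81796 = 286² → acute
(84,43,66): 43²+66² = 6205 < 7056 = 84² → obtuse
(585,144,567): 144²+567² = 342225 = 585² → right
(530,450,280): 280²+450² = 280900 = 530² → right
2 of the 5 are acute.

2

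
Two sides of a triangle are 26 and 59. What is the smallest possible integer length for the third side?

The third side must be strictly greater than |26 − 59| = 33.
The smallest integer above 33 is 34.

34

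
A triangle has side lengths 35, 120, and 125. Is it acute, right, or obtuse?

Compare the square of the longest side to the sum of squares of the other two: 35² + 120² = 15625 = 125².

right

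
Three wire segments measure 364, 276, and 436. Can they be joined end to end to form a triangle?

The longest side is 436, and the other two sum to 640.
Since 640 > 436, the triangle inequality holds.

Yes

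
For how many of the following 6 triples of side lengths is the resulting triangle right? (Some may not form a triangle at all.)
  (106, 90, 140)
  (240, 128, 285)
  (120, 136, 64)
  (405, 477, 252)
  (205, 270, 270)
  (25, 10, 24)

2

(106,90,140): 90²+106² = 19336 < 19600 = 140² → obtuse
(240,128,285): 128²+240² = 73984 < 81225 = 285² → obtuse
(120,136,64): 64²+120² = 18496 = 136² → right
(405,477,252): 252²+405² = 227529 = 477² → right
(205,270,270): 205²+270² = 114925 > 72900 = 270² → acute
(25,10,24): 10²+24² = 676 > 625 = 25² → acute
2 of the 6 are right.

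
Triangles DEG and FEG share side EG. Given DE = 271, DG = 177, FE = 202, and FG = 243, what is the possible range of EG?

94 < EG < 445

From triangle DEG: |271 − 177| < EG < 271 + 177, i.e. 94 < EG < 448.
From triangle FEG: 41 < EG < 445.
Both must hold, so EG lies in the intersection.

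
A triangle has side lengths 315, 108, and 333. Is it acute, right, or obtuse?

Compare the square of the longest side to the sum of squares of the other two: 108² + 315² = 110889 = 333².

right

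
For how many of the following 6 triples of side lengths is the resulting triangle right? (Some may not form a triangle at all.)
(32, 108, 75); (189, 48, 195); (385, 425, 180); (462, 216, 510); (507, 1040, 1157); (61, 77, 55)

4

(32,108,75): 32+75 ≤ 108, not a triangle
(189,48,195): 48²+189² = 38025 = 195² → right
(385,425,180): 180²+385² = 180625 = 425² → right
(462,216,510): 216²+462² = 260100 = 510² → right
(507,1040,1157): 507²+1040² = 1338649 = 1157² → right
(61,77,55): 55²+61² = 6746 > 5929 = 77² → acute
4 of the 6 are right.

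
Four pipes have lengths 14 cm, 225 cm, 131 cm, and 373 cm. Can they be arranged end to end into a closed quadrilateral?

No

For a quadrilateral, each side must be shorter than the sum of the others.
Here the longest side is 373, but the remaining 3 sides sum to only 370.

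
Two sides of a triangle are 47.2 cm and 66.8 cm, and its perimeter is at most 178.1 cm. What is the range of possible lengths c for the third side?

Triangle inequality alone gives 19.6 < c < 114.0.
The perimeter condition gives c ≤ 178.1 − 47.2 − 66.8 = 64.1.
Intersecting the two: 19.6 < c ≤ 64.1.

19.6 < c ≤ 64.1 cm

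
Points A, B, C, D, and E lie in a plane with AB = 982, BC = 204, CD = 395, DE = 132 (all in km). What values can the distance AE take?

251 ≤ AE ≤ 1713 km

The maximum is all hops collinear in one direction: 982 + 204 + 395 + 132 = 1713.
The longest hop is 982; the others sum to 731. Folding the others back against it leaves at least 982 − 731 = 251.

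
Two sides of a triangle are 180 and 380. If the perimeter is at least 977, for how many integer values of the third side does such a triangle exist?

143

Triangle inequality: 200 < x < 560. Perimeter ≥ 977 gives x ≥ 977 − 180 − 380 = 417.
So 417 ≤ x < 560; integers 417 through 559: 143 values.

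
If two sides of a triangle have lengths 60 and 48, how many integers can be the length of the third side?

The third side lies in the open interval (12, 108).
Integers from 13 to 107 inclusive: 107 − 13 + 1 = 95.

95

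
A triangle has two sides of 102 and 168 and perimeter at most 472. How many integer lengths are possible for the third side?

136

Triangle inequality: 66 < x < 270. Perimeter ≤ 472 gives x ≤ 472 − 102 − 168 = 202.
So 66 < x ≤ 202; integers 67 through 202: 136 values.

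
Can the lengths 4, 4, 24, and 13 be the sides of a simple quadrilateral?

For a quadrilateral, each side must be shorter than the sum of the others.
Here the longest side is 24, but the remaining 3 sides sum to only 21.

No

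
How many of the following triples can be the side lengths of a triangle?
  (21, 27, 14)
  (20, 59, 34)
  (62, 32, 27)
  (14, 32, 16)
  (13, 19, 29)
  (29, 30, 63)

(14,21,27): 14+21 > 27 → valid
(20,34,59): 20+34 ≤ 59 → not valid
(27,32,62): 27+32 ≤ 62 → not valid
(14,16,32): 14+16 ≤ 32 → not valid
(13,19,29): 13+19 > 29 → valid
(29,30,63): 29+30 ≤ 63 → not valid
2 of the 6 triples form a triangle.

2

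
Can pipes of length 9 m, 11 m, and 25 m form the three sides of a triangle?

The longest side is 25, but the other two sum to only 20.
20 < 25, so the triangle inequality fails.

No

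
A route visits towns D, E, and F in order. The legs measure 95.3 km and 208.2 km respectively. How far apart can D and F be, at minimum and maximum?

112.9 ≤ DF ≤ 303.5 km

By the triangle inequality, |95.3 − 208.2| ≤ DF ≤ 95.3 + 208.2.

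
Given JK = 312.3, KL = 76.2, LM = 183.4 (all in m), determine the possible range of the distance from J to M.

The maximum is all hops collinear in one direction: 312.3 + 76.2 + 183.4 = 571.9.
The longest hop is 312.3; the others sum to 259.6. Folding the others back against it leaves at least 312.3 − 259.6 = 52.7.

52.7 ≤ JM ≤ 571.9 m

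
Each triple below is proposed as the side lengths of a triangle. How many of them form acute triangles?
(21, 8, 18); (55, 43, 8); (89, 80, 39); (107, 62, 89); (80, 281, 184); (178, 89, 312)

1

(21,8,18): 8²+18² = 388 < 441 = 21² → obtuse
(55,43,8): 8+43 ≤ 55, not a triangle
(89,80,39): 39²+80² = 7921 = 89² → right
(107,62,89): 62²+89² = 11765 > 11449 = 107² → acute
(80,281,184): 80+184 ≤ 281, not a triangle
(178,89,312): 89+178 ≤ 312, not a triangle
1 of the 6 is acute.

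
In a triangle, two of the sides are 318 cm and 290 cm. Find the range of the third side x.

By the triangle inequality, x must be less than 318 + 290 = 608 and greater than |318 − 290| = 28.

28 < x < 608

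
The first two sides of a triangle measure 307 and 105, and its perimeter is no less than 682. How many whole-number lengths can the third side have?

142

Triangle inequality: 202 < x < 412. Perimeter ≥ 682 gives x ≥ 682 − 307 − 105 = 270.
So 270 ≤ x < 412; integers 270 through 411: 142 values.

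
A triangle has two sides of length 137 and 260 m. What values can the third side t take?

By the triangle inequality, t must be less than 137 + 260 = 397 and greater than |137 − 260| = 123.

123 < t < 397 (m)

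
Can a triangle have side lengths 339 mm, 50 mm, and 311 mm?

The longest side is 339, and the other two sum to 361.
Since 361 > 339, the triangle inequality holds.

Yes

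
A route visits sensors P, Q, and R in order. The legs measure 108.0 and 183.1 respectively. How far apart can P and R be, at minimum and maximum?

By the triangle inequality, |108.0 − 183.1| ≤ PR ≤ 108.0 + 183.1.

75.1 ≤ PR ≤ 291.1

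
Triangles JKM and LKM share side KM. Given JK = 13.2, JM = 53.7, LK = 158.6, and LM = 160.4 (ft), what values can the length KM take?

40.5 < KM < 66.9

From triangle JKM: |13.2 − 53.7| < KM < 13.2 + 53.7, i.e. 40.5 < KM < 66.9.
From triangle LKM: 1.8 < KM < 319.0.
Both must hold, so KM lies in the intersection.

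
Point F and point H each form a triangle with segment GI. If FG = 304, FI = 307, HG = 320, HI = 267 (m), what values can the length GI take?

From triangle FGI: |304 − 307| < GI < 304 + 307, i.e. 3 < GI < 611.
From triangle HGI: 53 < GI < 587.
Both must hold, so GI lies in the intersection.

53 < GI < 587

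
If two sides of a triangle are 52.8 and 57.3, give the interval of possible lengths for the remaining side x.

4.5 < x < 110.1

By the triangle inequality, x must be less than 52.8 + 57.3 = 110.1 and greater than |52.8 − 57.3| = 4.5.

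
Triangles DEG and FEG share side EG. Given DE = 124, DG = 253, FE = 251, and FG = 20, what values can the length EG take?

From triangle DEG: |124 − 253| < EG < 124 + 253, i.e. 129 < EG < 377.
From triangle FEG: 231 < EG < 271.
Both must hold, so EG lies in the intersection.

231 < EG < 271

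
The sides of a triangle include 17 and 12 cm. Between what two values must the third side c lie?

5 < c < 29 (cm)

By the triangle inequality, c must be less than 17 + 12 = 29 and greater than |17 − 12| = 5.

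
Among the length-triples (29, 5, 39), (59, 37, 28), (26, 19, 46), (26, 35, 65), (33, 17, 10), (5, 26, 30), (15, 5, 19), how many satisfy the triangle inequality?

3

(5,29,39): 5+29 ≤ 39 → not valid
(28,37,59): 28+37 > 59 → valid
(19,26,46): 19+26 ≤ 46 → not valid
(26,35,65): 26+35 ≤ 65 → not valid
(10,17,33): 10+17 ≤ 33 → not valid
(5,26,30): 5+26 > 30 → valid
(5,15,19): 5+15 > 19 → valid
3 of the 7 triples form a triangle.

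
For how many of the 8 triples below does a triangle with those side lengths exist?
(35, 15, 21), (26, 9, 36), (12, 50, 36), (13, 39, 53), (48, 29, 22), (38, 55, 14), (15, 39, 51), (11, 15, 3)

(15,21,35): 15+21 > 35 → valid
(9,26,36): 9+26 ≤ 36 → not valid
(12,36,50): 12+36 ≤ 50 → not valid
(13,39,53): 13+39 ≤ 53 → not valid
(22,29,48): 22+29 > 48 → valid
(14,38,55): 14+38 ≤ 55 → not valid
(15,39,51): 15+39 > 51 → valid
(3,11,15): 3+11 ≤ 15 → not valid
3 of the 8 triples form a triangle.

3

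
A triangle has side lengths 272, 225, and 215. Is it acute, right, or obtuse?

Compare the square of the longest side to the sum of squares of the other two: 215² + 225² = 96850 > 73984 = 272².

acute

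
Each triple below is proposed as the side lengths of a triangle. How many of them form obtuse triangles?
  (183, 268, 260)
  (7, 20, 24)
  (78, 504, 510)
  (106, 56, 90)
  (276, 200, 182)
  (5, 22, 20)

3

(183,268,260): 183²+260² = 101089 > 71824 = 268² → acute
(7,20,24): 7²+20² = 449 < 576 = 24² → obtuse
(78,504,510): 78²+504² = 260100 = 510² → right
(106,56,90): 56²+90² = 11236 = 106² → right
(276,200,182): 182²+200² = 73124 < 76176 = 276² → obtuse
(5,22,20): 5²+20² = 425 < 484 = 22² → obtuse
3 of the 6 are obtuse.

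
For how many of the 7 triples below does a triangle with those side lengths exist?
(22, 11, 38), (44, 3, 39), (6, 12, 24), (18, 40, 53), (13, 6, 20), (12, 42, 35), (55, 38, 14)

(11,22,38): 11+22 ≤ 38 → not valid
(3,39,44): 3+39 ≤ 44 → not valid
(6,12,24): 6+12 ≤ 24 → not valid
(18,40,53): 18+40 > 53 → valid
(6,13,20): 6+13 ≤ 20 → not valid
(12,35,42): 12+35 > 42 → valid
(14,38,55): 14+38 ≤ 55 → not valid
2 of the 7 triples form a triangle.

2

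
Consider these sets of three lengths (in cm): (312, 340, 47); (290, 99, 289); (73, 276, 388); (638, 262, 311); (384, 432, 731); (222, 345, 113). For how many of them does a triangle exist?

(47,312,340): 47+312 > 340 → valid
(99,289,290): 99+289 > 290 → valid
(73,276,388): 73+276 ≤ 388 → not valid
(262,311,638): 262+311 ≤ 638 → not valid
(384,432,731): 384+432 > 731 → valid
(113,222,345): 113+222 ≤ 345 → not valid
3 of the 6 triples form a triangle.

3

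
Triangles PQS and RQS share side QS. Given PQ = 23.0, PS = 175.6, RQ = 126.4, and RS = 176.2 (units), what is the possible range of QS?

152.6 < QS < 198.6

From triangle PQS: |23.0 − 175.6| < QS < 23.0 + 175.6, i.e. 152.6 < QS < 198.6.
From triangle RQS: 49.8 < QS < 302.6.
Both must hold, so QS lies in the intersection.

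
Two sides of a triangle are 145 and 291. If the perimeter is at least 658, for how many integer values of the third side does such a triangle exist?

Triangle inequality: 146 < x < 436. Perimeter ≥ 658 gives x ≥ 658 − 145 − 291 = 222.
So 222 ≤ x < 436; integers 222 through 435: 214 values.

214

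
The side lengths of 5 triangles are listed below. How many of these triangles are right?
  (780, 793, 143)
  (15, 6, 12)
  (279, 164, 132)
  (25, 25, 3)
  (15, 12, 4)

1

(780,793,143): 143²+780² = 628849 = 793² → right
(15,6,12): 6²+12² = 180 < 225 = 15² → obtuse
(279,164,132): 132²+164² = 44320 < 77841 = 279² → obtuse
(25,25,3): 3²+25² = 634 > 625 = 25² → acute
(15,12,4): 4²+12² = 160 < 225 = 15² → obtuse
1 of the 5 is right.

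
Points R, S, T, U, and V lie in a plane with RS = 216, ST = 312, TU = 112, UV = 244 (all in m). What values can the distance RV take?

0 ≤ RV ≤ 884 m

The maximum is all hops collinear in one direction: 216 + 312 + 112 + 244 = 884.
The longest hop is 312; the others sum to 572. Since 312 ≤ 572, the path can fold back on itself completely, so the minimum distance is 0.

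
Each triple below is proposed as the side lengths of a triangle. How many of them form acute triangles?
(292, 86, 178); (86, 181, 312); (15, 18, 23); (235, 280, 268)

(292,86,178): 86+178 ≤ 292, not a triangle
(86,181,312): 86+181 ≤ 312, not a triangle
(15,18,23): 15²+18² = 549 > 529 = 23² → acute
(235,280,268): 235²+268² = 127049 > 78400 = 280² → acute
2 of the 4 are acute.

2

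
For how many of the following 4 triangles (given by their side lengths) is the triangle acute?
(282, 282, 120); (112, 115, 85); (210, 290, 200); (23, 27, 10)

(282,282,120): 120²+282² = 93924 > 79524 = 282² → acute
(112,115,85): 85²+112² = 19769 > 13225 = 115² → acute
(210,290,200): 200²+210² = 84100 = 290² → right
(23,27,10): 10²+23² = 629 < 729 = 27² → obtuse
2 of the 4 are acute.

2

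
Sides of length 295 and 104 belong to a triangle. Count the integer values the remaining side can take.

The third side lies in the open interval (191, 399).
Integers from 192 to 398 inclusive: 398 − 192 + 1 = 207.

207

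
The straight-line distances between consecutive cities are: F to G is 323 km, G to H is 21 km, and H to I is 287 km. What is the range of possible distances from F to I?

15 ≤ FI ≤ 631 km

The maximum is all hops collinear in one direction: 323 + 21 + 287 = 631.
The longest hop is 323; the others sum to 308. Folding the others back against it leaves at least 323 − 308 = 15.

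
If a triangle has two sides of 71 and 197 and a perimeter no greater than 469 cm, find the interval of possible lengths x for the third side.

Triangle inequality alone gives 126 < x < 268.
The perimeter condition gives x ≤ 469 − 71 − 197 = 201.
Intersecting the two: 126 < x ≤ 201.

126 < x ≤ 201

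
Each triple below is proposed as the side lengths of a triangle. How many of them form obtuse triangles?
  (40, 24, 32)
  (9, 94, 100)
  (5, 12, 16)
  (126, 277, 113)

2

(40,24,32): 24²+32² = 1600 = 40² → right
(9,94,100): 9²+94² = 8917 < 10000 = 100² → obtuse
(5,12,16): 5²+12² = 169 < 256 = 16² → obtuse
(126,277,113): 113+126 ≤ 277, not a triangle
2 of the 4 are obtuse.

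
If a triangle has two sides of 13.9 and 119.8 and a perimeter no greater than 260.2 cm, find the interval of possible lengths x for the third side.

105.9 < x ≤ 126.5

Triangle inequality alone gives 105.9 < x < 133.7.
The perimeter condition gives x ≤ 260.2 − 13.9 − 119.8 = 126.5.
Intersecting the two: 105.9 < x ≤ 126.5.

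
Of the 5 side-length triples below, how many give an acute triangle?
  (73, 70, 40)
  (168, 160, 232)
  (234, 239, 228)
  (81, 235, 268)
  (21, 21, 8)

3

(73,70,40): 40²+70² = 6500 > 5329 = 73² → acute
(168,160,232): 160²+168² = 53824 = 232² → right
(234,239,228): 228²+234² = 106740 > 57121 = 239² → acute
(81,235,268): 81²+235² = 61786 < 71824 = 268² → obtuse
(21,21,8): 8²+21² = 505 > 441 = 21² → acute
3 of the 5 are acute.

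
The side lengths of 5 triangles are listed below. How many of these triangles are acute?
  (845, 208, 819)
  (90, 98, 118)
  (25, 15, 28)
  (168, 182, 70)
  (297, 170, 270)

3

(845,208,819): 208²+819² = 714025 = 845² → right
(90,98,118): 90²+98² = 17704 > 13924 = 118² → acute
(25,15,28): 15²+25² = 850 > 784 = 28² → acute
(168,182,70): 70²+168² = 33124 = 182² → right
(297,170,270): 170²+270² = 101800 > 88209 = 297² → acute
3 of the 5 are acute.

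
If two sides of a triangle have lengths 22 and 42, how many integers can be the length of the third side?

43

The third side lies in the open interval (20, 64).
Integers from 21 to 63 inclusive: 63 − 21 + 1 = 43.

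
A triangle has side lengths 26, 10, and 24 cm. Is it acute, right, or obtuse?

Compare the square of the longest side to the sum of squares of the other two: 10² + 24² = 676 = 26².

right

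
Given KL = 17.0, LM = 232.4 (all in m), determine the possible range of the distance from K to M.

215.4 ≤ KM ≤ 249.4 m

By the triangle inequality, |17.0 − 232.4| ≤ KM ≤ 17.0 + 232.4.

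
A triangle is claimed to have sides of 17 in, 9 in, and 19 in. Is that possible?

Yes

The longest side is 19, and the other two sum to 26.
Since 26 > 19, the triangle inequality holds.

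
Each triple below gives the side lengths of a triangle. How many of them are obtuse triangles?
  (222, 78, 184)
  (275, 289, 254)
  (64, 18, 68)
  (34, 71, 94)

3

(222,78,184): 78²+184² = 39940 < 49284 = 222² → obtuse
(275,289,254): 254²+275² = 140141 > 83521 = 289² → acute
(64,18,68): 18²+64² = 4420 < 4624 = 68² → obtuse
(34,71,94): 34²+71² = 6197 < 8836 = 94² → obtuse
3 of the 4 are obtuse.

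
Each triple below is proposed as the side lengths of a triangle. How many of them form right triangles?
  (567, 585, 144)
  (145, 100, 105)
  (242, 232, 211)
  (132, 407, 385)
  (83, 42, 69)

3

(567,585,144): 144²+567² = 342225 = 585² → right
(145,100,105): 100²+105² = 21025 = 145² → right
(242,232,211): 211²+232² = 98345 > 58564 = 242² → acute
(132,407,385): 132²+385² = 165649 = 407² → right
(83,42,69): 42²+69² = 6525 < 6889 = 83² → obtuse
3 of the 5 are right.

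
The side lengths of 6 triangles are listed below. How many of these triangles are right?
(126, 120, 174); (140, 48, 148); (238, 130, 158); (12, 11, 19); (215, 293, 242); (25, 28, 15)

(126,120,174): 120²+126² = 30276 = 174² → right
(140,48,148): 48²+140² = 21904 = 148² → right
(238,130,158): 130²+158² = 41864 < 56644 = 238² → obtuse
(12,11,19): 11²+12² = 265 < 361 = 19² → obtuse
(215,293,242): 215²+242² = 104789 > 85849 = 293² → acute
(25,28,15): 15²+25² = 850 > 784 = 28² → acute
2 of the 6 are right.

2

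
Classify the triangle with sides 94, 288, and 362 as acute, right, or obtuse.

Compare the square of the longest side to the sum of squares of the other two: 94² + 288² = 91780 < 131044 = 362².

obtuse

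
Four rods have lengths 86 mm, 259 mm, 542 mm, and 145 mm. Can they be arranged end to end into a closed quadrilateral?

No

For a quadrilateral, each side must be shorter than the sum of the others.
Here the longest side is 542, but the remaining 3 sides sum to only 490.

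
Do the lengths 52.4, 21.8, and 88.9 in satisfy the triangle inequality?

The longest side is 88.9, but the other two sum to only 74.2.
74.2 < 88.9, so the triangle inequality fails.

No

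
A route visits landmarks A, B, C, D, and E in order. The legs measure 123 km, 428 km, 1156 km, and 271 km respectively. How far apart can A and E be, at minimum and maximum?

The maximum is all hops collinear in one direction: 123 + 428 + 1156 + 271 = 1978.
The longest hop is 1156; the others sum to 822. Folding the others back against it leaves at least 1156 − 822 = 334.

334 ≤ AE ≤ 1978 km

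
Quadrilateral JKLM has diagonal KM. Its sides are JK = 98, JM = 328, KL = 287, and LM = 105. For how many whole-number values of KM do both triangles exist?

From triangle JKM: 230 < KM < 426.
From triangle LKM: 182 < KM < 392.
Intersection: 230 < KM < 392, so integers 231 through 391: 161 values.

161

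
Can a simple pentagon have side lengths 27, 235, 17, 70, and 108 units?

For a pentagon, each side must be shorter than the sum of the others.
Here the longest side is 235, but the remaining 4 sides sum to only 222.

No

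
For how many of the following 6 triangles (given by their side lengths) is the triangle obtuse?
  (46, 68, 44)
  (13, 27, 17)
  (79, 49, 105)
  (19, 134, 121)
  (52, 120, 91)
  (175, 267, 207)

5

(46,68,44): 44²+46² = 4052 < 4624 = 68² → obtuse
(13,27,17): 13²+17² = 458 < 729 = 27² → obtuse
(79,49,105): 49²+79² = 8642 < 11025 = 105² → obtuse
(19,134,121): 19²+121² = 15002 < 17956 = 134² → obtuse
(52,120,91): 52²+91² = 10985 < 14400 = 120² → obtuse
(175,267,207): 175²+207² = 73474 > 71289 = 267² → acute
5 of the 6 are obtuse.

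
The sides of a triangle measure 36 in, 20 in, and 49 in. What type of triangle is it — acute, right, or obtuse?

obtuse

Compare the square of the longest side to the sum of squares of the other two: 20² + 36² = 1696 < 2401 = 49².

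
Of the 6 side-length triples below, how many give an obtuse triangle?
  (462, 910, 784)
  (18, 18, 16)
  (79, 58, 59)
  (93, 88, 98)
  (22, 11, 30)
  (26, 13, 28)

1

(462,910,784): 462²+784² = 828100 = 910² → right
(18,18,16): 16²+18² = 580 > 324 = 18² → acute
(79,58,59): 58²+59² = 6845 > 6241 = 79² → acute
(93,88,98): 88²+93² = 16393 > 9604 = 98² → acute
(22,11,30): 11²+22² = 605 < 900 = 30² → obtuse
(26,13,28): 13²+26² = 845 > 784 = 28² → acute
1 of the 6 is obtuse.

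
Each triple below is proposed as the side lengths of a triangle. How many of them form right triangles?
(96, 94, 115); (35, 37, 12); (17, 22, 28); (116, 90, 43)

(96,94,115): 94²+96² = 18052 > 13225 = 115² → acute
(35,37,12): 12²+35² = 1369 = 37² → right
(17,22,28): 17²+22² = 773 < 784 = 28² → obtuse
(116,90,43): 43²+90² = 9949 < 13456 = 116² → obtuse
1 of the 4 is right.

1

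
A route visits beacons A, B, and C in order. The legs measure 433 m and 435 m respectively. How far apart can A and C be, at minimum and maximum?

By the triangle inequality, |433 − 435| ≤ AC ≤ 433 + 435.

2 ≤ AC ≤ 868 m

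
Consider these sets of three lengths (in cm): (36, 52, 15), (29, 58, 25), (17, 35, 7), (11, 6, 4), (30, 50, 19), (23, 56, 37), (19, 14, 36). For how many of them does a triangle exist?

(15,36,52): 15+36 ≤ 52 → not valid
(25,29,58): 25+29 ≤ 58 → not valid
(7,17,35): 7+17 ≤ 35 → not valid
(4,6,11): 4+6 ≤ 11 → not valid
(19,30,50): 19+30 ≤ 50 → not valid
(23,37,56): 23+37 > 56 → valid
(14,19,36): 14+19 ≤ 36 → not valid
1 of the 7 triples forms a triangle.

1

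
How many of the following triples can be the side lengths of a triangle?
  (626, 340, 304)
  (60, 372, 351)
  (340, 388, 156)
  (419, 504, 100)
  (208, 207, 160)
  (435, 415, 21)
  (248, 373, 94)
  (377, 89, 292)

(304,340,626): 304+340 > 626 → valid
(60,351,372): 60+351 > 372 → valid
(156,340,388): 156+340 > 388 → valid
(100,419,504): 100+419 > 504 → valid
(160,207,208): 160+207 > 208 → valid
(21,415,435): 21+415 > 435 → valid
(94,248,373): 94+248 ≤ 373 → not valid
(89,292,377): 89+292 > 377 → valid
7 of the 8 triples form a triangle.

7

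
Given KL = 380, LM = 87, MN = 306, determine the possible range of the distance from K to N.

0 ≤ KN ≤ 773

The maximum is all hops collinear in one direction: 380 + 87 + 306 = 773.
The longest hop is 380; the others sum to 393. Since 380 ≤ 393, the path can fold back on itself completely, so the minimum distance is 0.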